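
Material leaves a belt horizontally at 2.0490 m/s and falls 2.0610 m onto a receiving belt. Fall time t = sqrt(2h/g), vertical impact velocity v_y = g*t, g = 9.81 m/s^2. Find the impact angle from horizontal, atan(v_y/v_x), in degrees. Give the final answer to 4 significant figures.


t = sqrt(2*2.0610/9.81) = 0.648216 s
v_y = 9.81 * 0.648216 = 6.359 m/s
angle = atan(6.359 / 2.0490) = 72.14 deg


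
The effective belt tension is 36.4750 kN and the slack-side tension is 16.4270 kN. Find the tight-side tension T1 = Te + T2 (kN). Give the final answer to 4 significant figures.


T1 = Te + T2 = 36.4750 + 16.4270
T1 = 52.90 kN


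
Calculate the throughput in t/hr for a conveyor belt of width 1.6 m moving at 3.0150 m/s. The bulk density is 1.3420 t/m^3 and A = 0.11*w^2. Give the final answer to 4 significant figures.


A = 0.11 * 1.6^2 = 0.2816 m^2
C = 0.2816 * 3.0150 * 1.3420 * 3600
C = 4102 t/hr


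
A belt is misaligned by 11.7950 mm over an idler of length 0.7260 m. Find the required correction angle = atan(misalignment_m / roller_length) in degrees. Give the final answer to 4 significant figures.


misalign_m = 11.7950 / 1000 = 0.011795 m
angle = atan(0.011795 / 0.7260)
angle = 0.9308 deg


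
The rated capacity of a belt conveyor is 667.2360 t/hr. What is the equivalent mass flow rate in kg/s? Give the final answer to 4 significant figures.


m_dot = 667.2360 * 1000 / 3600
m_dot = 185.3 kg/s


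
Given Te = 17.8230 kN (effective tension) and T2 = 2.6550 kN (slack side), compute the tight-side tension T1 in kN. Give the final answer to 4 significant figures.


T1 = Te + T2 = 17.8230 + 2.6550
T1 = 20.48 kN


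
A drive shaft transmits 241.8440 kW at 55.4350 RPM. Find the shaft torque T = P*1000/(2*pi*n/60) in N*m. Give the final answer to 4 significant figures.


omega = 2*pi*55.4350/60 = 5.80514 rad/s
T = 241.8440*1000 / 5.80514
T = 41660 N*m


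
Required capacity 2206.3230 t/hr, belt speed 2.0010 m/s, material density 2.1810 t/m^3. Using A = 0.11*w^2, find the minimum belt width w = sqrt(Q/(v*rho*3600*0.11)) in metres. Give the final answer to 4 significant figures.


A_req = 2206.3230 / (2.0010 * 2.1810 * 3600) = 0.140431 m^2
w = sqrt(0.140431 / 0.11)
w = 1.130 m


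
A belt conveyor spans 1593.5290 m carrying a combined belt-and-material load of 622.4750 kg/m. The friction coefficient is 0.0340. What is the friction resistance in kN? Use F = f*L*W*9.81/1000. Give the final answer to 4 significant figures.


F = 0.0340 * 1593.5290 * 622.4750 * 9.81 / 1000
F = 330.8 kN


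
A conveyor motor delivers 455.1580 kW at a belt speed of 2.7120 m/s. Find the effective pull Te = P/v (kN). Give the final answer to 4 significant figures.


Te = P / v = 455.1580 / 2.7120
Te = 167.8 kN


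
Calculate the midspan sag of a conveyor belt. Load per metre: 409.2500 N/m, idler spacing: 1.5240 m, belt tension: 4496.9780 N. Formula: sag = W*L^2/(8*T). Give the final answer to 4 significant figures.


sag = 409.2500 * 1.5240^2 / (8 * 4496.9780)
sag = 0.02642 m


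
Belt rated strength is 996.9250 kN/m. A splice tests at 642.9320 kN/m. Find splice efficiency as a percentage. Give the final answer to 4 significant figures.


Eff = 642.9320 / 996.9250 * 100
Eff = 64.49 %


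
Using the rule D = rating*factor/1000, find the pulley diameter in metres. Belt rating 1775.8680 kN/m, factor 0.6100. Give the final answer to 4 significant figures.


D = 1775.8680 * 0.6100 / 1000
D = 1.083 m


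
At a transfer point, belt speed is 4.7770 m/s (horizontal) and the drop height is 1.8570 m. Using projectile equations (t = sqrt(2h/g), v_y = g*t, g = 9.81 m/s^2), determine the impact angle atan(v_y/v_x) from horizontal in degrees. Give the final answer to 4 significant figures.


t = sqrt(2*1.8570/9.81) = 0.615299 s
v_y = 9.81 * 0.615299 = 6.03608 m/s
angle = atan(6.03608 / 4.7770) = 51.64 deg


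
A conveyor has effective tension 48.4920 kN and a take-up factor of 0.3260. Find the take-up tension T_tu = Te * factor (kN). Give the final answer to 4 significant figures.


T_tu = 48.4920 * 0.3260
T_tu = 15.81 kN


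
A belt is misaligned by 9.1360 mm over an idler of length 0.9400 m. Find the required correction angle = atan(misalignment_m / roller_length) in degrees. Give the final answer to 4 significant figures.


misalign_m = 9.1360 / 1000 = 0.009136 m
angle = atan(0.009136 / 0.9400)
angle = 0.5568 deg


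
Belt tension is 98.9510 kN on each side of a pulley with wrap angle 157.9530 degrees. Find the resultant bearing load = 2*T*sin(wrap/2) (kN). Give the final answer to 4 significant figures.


F = 2 * 98.9510 * sin(157.9530/2 deg)
F = 194.3 kN


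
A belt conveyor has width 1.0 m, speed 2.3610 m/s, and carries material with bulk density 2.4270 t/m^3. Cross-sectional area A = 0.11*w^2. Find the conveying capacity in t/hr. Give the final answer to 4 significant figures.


A = 0.11 * 1.0^2 = 0.11 m^2
C = 0.11 * 2.3610 * 2.4270 * 3600
C = 2269 t/hr


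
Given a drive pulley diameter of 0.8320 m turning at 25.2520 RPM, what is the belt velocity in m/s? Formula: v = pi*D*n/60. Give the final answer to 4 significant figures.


v = pi * 0.8320 * 25.2520 / 60
v = 1.100 m/s


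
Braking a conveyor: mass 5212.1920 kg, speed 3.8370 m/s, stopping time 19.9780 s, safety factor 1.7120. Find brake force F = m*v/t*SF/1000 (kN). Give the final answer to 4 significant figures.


F = 5212.1920 * 3.8370 / 19.9780 * 1.7120 / 1000
F = 1.714 kN


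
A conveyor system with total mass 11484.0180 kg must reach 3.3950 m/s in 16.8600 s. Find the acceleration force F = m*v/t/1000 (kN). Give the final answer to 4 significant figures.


F = 11484.0180 * 3.3950 / 16.8600 / 1000
F = 2.312 kN


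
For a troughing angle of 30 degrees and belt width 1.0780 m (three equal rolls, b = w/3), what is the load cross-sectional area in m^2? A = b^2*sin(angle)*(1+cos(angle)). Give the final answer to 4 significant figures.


b = 1.0780/3 = 0.359333 m
A = 0.359333^2 * sin(30 deg) * (1 + cos(30 deg))
A = 0.1205 m^2


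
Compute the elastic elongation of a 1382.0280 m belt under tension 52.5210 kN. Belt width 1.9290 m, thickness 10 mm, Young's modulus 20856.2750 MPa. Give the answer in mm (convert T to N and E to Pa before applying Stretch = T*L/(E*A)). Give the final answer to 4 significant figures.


A = 1.9290 * 0.01 = 0.01929 m^2
Stretch = 52.5210*1000 * 1382.0280 / (20856.2750e6 * 0.01929) * 1000
Stretch = 180.4 mm


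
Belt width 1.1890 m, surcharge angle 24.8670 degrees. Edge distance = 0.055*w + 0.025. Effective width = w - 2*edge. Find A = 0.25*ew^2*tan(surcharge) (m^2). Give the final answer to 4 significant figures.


edge = 0.055*1.1890 + 0.025 = 0.090395 m
ew = 1.1890 - 2*0.090395 = 1.00821 m
A = 0.25 * 1.00821^2 * tan(24.8670 deg)
A = 0.1178 m^2


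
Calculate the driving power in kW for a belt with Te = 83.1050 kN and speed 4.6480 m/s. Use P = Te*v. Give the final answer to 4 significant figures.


P = Te * v = 83.1050 * 4.6480
P = 386.3 kW


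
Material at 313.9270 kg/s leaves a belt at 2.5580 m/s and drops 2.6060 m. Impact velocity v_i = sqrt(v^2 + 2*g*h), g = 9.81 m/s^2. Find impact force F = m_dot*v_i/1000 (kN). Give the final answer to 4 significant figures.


v_i = sqrt(2.5580^2 + 2*9.81*2.6060) = 7.59428 m/s
F = 313.9270 * 7.59428 / 1000
F = 2.384 kN


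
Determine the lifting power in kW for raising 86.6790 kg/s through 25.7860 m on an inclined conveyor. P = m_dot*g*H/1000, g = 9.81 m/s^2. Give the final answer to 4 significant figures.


P = 86.6790 * 9.81 * 25.7860 / 1000
P = 21.93 kW


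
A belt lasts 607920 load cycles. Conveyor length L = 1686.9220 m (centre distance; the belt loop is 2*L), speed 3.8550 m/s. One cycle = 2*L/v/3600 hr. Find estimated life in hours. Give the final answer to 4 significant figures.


cycle_time = 2 * 1686.9220 / 3.8550 / 3600 = 0.243107 hr
life = 607920 * 0.243107 = 147800 hours


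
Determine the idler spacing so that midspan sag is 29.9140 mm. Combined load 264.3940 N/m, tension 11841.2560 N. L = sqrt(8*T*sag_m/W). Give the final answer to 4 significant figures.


sag = 29.9140/1000 = 0.029914 m
L = sqrt(8 * 11841.2560 * 0.029914 / 264.3940)
L = 3.274 m


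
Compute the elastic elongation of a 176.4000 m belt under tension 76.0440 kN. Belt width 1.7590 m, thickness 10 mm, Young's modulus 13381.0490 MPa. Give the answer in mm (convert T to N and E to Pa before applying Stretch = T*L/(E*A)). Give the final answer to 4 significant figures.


A = 1.7590 * 0.01 = 0.01759 m^2
Stretch = 76.0440*1000 * 176.4000 / (13381.0490e6 * 0.01759) * 1000
Stretch = 56.99 mm


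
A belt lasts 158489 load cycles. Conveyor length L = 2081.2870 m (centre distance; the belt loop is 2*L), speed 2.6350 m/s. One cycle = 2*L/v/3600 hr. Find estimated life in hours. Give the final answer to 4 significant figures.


cycle_time = 2 * 2081.2870 / 2.6350 / 3600 = 0.438812 hr
life = 158489 * 0.438812 = 69550 hours


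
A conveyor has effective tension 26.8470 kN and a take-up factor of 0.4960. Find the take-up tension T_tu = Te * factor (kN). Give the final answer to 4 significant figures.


T_tu = 26.8470 * 0.4960
T_tu = 13.32 kN


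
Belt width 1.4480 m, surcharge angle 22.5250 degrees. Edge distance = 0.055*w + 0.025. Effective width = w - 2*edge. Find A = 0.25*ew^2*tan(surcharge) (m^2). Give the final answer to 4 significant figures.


edge = 0.055*1.4480 + 0.025 = 0.10464 m
ew = 1.4480 - 2*0.10464 = 1.23872 m
A = 0.25 * 1.23872^2 * tan(22.5250 deg)
A = 0.1591 m^2


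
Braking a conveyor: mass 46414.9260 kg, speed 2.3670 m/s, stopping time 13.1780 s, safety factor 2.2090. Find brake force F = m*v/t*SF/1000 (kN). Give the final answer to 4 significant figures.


F = 46414.9260 * 2.3670 / 13.1780 * 2.2090 / 1000
F = 18.42 kN


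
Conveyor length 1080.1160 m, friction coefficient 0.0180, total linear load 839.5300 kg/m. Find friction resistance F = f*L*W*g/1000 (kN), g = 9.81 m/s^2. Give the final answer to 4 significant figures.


F = 0.0180 * 1080.1160 * 839.5300 * 9.81 / 1000
F = 160.1 kN


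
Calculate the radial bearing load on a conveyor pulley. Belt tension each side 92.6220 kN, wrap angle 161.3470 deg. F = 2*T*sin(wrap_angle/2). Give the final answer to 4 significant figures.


F = 2 * 92.6220 * sin(161.3470/2 deg)
F = 182.8 kN


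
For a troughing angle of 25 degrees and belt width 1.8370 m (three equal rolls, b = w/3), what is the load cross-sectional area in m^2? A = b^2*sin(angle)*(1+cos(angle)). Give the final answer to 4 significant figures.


b = 1.8370/3 = 0.612333 m
A = 0.612333^2 * sin(25 deg) * (1 + cos(25 deg))
A = 0.3021 m^2


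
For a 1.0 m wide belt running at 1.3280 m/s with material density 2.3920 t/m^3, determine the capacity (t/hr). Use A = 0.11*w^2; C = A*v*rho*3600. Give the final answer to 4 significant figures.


A = 0.11 * 1.0^2 = 0.11 m^2
C = 0.11 * 1.3280 * 2.3920 * 3600
C = 1258 t/hr


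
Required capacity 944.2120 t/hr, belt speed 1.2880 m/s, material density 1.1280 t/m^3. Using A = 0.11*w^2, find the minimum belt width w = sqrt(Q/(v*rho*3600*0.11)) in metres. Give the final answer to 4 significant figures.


A_req = 944.2120 / (1.2880 * 1.1280 * 3600) = 0.180527 m^2
w = sqrt(0.180527 / 0.11)
w = 1.281 m


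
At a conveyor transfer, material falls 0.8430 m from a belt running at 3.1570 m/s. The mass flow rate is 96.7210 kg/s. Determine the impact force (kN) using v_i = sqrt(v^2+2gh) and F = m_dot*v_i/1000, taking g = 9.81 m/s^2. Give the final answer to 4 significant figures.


v_i = sqrt(3.1570^2 + 2*9.81*0.8430) = 5.14843 m/s
F = 96.7210 * 5.14843 / 1000
F = 0.4980 kN


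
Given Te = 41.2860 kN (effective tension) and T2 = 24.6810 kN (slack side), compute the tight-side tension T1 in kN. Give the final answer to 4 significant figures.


T1 = Te + T2 = 41.2860 + 24.6810
T1 = 65.97 kN


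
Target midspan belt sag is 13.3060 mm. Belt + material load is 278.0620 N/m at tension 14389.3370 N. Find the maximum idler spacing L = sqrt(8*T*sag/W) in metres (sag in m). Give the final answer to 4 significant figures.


sag = 13.3060/1000 = 0.013306 m
L = sqrt(8 * 14389.3370 * 0.013306 / 278.0620)
L = 2.347 m


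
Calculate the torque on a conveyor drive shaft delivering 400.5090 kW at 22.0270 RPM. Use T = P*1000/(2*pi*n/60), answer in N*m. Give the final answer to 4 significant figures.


omega = 2*pi*22.0270/60 = 2.30666 rad/s
T = 400.5090*1000 / 2.30666
T = 173600 N*m


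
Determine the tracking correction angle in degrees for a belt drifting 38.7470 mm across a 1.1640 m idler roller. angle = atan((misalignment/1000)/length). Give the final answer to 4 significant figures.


misalign_m = 38.7470 / 1000 = 0.038747 m
angle = atan(0.038747 / 1.1640)
angle = 1.907 deg


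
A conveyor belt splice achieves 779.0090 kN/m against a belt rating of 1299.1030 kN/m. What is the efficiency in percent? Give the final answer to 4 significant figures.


Eff = 779.0090 / 1299.1030 * 100
Eff = 59.97 %


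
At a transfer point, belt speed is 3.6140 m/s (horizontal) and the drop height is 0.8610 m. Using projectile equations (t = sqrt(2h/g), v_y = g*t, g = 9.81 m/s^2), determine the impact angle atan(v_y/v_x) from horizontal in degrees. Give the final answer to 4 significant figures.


t = sqrt(2*0.8610/9.81) = 0.418969 s
v_y = 9.81 * 0.418969 = 4.11009 m/s
angle = atan(4.11009 / 3.6140) = 48.67 deg


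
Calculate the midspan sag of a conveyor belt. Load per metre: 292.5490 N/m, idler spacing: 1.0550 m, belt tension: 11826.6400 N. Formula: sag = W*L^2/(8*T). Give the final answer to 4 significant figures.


sag = 292.5490 * 1.0550^2 / (8 * 11826.6400)
sag = 0.003442 m


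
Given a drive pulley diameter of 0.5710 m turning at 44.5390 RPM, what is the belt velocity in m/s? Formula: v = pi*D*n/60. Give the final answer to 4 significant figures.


v = pi * 0.5710 * 44.5390 / 60
v = 1.332 m/s


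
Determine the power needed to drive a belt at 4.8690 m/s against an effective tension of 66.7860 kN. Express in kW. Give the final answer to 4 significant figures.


P = Te * v = 66.7860 * 4.8690
P = 325.2 kW


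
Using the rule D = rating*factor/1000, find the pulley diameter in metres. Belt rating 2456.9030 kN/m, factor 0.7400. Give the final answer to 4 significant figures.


D = 2456.9030 * 0.7400 / 1000
D = 1.818 m


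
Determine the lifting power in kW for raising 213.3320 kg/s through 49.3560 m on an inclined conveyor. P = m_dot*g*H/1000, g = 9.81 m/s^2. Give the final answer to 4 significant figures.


P = 213.3320 * 9.81 * 49.3560 / 1000
P = 103.3 kW


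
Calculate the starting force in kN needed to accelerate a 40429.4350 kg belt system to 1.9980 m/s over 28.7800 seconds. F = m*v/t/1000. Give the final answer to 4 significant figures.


F = 40429.4350 * 1.9980 / 28.7800 / 1000
F = 2.807 kN


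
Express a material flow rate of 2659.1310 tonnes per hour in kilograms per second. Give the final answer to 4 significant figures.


m_dot = 2659.1310 * 1000 / 3600
m_dot = 738.6 kg/s


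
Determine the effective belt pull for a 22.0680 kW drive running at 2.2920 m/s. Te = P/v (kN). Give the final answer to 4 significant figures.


Te = P / v = 22.0680 / 2.2920
Te = 9.628 kN


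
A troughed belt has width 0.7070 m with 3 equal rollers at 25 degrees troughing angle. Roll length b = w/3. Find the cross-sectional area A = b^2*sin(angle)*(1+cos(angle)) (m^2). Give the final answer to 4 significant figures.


b = 0.7070/3 = 0.235667 m
A = 0.235667^2 * sin(25 deg) * (1 + cos(25 deg))
A = 0.04474 m^2


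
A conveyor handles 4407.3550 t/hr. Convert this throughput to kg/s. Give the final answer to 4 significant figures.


m_dot = 4407.3550 * 1000 / 3600
m_dot = 1224 kg/s


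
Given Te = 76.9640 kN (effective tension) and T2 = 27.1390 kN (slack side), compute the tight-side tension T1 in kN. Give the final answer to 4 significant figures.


T1 = Te + T2 = 76.9640 + 27.1390
T1 = 104.1 kN


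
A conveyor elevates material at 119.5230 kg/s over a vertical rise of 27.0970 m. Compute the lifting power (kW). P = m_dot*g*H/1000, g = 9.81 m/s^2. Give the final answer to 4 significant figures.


P = 119.5230 * 9.81 * 27.0970 / 1000
P = 31.77 kW


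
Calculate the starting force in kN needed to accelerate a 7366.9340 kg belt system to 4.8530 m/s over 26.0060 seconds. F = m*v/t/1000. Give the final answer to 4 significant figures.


F = 7366.9340 * 4.8530 / 26.0060 / 1000
F = 1.375 kN


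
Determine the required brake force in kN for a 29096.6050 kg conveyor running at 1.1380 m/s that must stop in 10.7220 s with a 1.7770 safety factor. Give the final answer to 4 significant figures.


F = 29096.6050 * 1.1380 / 10.7220 * 1.7770 / 1000
F = 5.488 kN


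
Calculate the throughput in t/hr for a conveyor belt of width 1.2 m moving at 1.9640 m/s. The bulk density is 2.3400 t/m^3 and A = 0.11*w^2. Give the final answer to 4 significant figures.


A = 0.11 * 1.2^2 = 0.1584 m^2
C = 0.1584 * 1.9640 * 2.3400 * 3600
C = 2621 t/hr


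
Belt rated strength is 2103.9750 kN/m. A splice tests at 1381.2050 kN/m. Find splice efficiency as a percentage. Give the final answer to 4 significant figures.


Eff = 1381.2050 / 2103.9750 * 100
Eff = 65.65 %


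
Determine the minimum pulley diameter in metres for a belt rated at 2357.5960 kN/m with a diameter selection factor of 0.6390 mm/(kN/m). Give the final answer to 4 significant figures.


D = 2357.5960 * 0.6390 / 1000
D = 1.507 m


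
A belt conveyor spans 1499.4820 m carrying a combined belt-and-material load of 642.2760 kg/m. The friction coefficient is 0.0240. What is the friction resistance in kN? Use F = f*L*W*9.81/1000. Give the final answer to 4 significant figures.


F = 0.0240 * 1499.4820 * 642.2760 * 9.81 / 1000
F = 226.7 kN


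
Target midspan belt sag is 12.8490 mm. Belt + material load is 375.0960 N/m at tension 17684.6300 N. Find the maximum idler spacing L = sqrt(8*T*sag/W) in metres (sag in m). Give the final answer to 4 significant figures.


sag = 12.8490/1000 = 0.012849 m
L = sqrt(8 * 17684.6300 * 0.012849 / 375.0960)
L = 2.201 m


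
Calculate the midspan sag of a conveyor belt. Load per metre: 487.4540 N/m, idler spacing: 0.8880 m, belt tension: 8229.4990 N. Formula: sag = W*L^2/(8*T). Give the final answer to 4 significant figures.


sag = 487.4540 * 0.8880^2 / (8 * 8229.4990)
sag = 0.005838 m


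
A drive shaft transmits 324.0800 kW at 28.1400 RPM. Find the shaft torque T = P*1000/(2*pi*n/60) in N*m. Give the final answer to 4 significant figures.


omega = 2*pi*28.1400/60 = 2.94681 rad/s
T = 324.0800*1000 / 2.94681
T = 110000 N*m


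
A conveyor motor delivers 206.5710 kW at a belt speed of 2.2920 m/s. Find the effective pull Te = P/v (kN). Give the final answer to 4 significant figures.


Te = P / v = 206.5710 / 2.2920
Te = 90.13 kN


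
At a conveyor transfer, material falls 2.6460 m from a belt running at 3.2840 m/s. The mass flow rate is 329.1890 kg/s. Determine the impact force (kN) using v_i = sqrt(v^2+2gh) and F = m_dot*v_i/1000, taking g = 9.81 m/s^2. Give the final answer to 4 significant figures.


v_i = sqrt(3.2840^2 + 2*9.81*2.6460) = 7.91828 m/s
F = 329.1890 * 7.91828 / 1000
F = 2.607 kN


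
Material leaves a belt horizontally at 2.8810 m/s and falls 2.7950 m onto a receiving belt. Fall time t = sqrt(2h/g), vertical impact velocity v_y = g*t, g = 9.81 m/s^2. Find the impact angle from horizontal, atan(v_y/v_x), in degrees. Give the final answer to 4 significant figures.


t = sqrt(2*2.7950/9.81) = 0.754869 s
v_y = 9.81 * 0.754869 = 7.40526 m/s
angle = atan(7.40526 / 2.8810) = 68.74 deg


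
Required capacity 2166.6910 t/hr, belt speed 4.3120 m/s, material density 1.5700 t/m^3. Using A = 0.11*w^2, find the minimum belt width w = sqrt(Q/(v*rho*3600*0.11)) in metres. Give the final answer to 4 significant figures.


A_req = 2166.6910 / (4.3120 * 1.5700 * 3600) = 0.0889029 m^2
w = sqrt(0.0889029 / 0.11)
w = 0.8990 m


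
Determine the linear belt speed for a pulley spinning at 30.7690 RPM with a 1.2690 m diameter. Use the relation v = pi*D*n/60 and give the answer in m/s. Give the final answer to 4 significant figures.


v = pi * 1.2690 * 30.7690 / 60
v = 2.044 m/s


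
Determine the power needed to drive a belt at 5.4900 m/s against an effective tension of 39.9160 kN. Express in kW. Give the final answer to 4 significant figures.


P = Te * v = 39.9160 * 5.4900
P = 219.1 kW


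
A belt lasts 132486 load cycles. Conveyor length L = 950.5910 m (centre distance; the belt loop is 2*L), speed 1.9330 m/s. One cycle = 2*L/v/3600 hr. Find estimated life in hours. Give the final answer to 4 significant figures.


cycle_time = 2 * 950.5910 / 1.9330 / 3600 = 0.273205 hr
life = 132486 * 0.273205 = 36200 hours


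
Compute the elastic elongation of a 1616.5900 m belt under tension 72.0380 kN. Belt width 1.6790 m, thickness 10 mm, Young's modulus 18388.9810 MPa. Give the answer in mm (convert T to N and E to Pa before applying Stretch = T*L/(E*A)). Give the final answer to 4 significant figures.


A = 1.6790 * 0.01 = 0.01679 m^2
Stretch = 72.0380*1000 * 1616.5900 / (18388.9810e6 * 0.01679) * 1000
Stretch = 377.2 mm


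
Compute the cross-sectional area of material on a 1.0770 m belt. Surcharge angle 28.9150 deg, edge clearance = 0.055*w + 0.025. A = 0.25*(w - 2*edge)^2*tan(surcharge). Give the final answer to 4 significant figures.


edge = 0.055*1.0770 + 0.025 = 0.084235 m
ew = 1.0770 - 2*0.084235 = 0.90853 m
A = 0.25 * 0.90853^2 * tan(28.9150 deg)
A = 0.1140 m^2


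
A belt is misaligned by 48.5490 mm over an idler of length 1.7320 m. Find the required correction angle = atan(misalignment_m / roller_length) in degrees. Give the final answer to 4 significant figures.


misalign_m = 48.5490 / 1000 = 0.048549 m
angle = atan(0.048549 / 1.7320)
angle = 1.606 deg


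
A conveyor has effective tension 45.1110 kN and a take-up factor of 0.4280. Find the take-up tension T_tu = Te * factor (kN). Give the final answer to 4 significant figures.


T_tu = 45.1110 * 0.4280
T_tu = 19.31 kN


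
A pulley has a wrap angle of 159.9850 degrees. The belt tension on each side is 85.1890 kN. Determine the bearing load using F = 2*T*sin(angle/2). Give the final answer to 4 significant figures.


F = 2 * 85.1890 * sin(159.9850/2 deg)
F = 167.8 kN


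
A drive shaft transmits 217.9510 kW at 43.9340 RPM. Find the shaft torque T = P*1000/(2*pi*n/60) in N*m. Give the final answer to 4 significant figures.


omega = 2*pi*43.9340/60 = 4.60076 rad/s
T = 217.9510*1000 / 4.60076
T = 47370 N*m


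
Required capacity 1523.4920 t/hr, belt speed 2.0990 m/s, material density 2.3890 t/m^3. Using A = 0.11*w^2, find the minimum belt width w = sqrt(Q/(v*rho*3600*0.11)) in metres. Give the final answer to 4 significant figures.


A_req = 1523.4920 / (2.0990 * 2.3890 * 3600) = 0.0843935 m^2
w = sqrt(0.0843935 / 0.11)
w = 0.8759 m


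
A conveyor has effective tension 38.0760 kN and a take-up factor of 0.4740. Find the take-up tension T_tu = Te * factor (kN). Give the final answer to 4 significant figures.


T_tu = 38.0760 * 0.4740
T_tu = 18.05 kN


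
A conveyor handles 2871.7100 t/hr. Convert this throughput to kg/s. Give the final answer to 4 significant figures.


m_dot = 2871.7100 * 1000 / 3600
m_dot = 797.7 kg/s


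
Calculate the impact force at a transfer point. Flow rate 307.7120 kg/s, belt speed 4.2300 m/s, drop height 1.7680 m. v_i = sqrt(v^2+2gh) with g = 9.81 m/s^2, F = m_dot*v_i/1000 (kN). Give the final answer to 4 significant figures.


v_i = sqrt(4.2300^2 + 2*9.81*1.7680) = 7.25128 m/s
F = 307.7120 * 7.25128 / 1000
F = 2.231 kN


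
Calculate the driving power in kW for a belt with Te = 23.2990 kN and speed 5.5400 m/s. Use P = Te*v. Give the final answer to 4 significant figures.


P = Te * v = 23.2990 * 5.5400
P = 129.1 kW


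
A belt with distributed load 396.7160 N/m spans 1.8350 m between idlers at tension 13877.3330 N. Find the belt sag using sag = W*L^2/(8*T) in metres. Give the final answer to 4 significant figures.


sag = 396.7160 * 1.8350^2 / (8 * 13877.3330)
sag = 0.01203 m


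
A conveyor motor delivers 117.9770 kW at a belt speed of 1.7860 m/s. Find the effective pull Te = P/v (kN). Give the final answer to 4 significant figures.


Te = P / v = 117.9770 / 1.7860
Te = 66.06 kN


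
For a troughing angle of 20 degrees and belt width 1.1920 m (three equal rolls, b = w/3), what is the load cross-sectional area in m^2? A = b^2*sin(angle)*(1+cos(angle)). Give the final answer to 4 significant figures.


b = 1.1920/3 = 0.397333 m
A = 0.397333^2 * sin(20 deg) * (1 + cos(20 deg))
A = 0.1047 m^2


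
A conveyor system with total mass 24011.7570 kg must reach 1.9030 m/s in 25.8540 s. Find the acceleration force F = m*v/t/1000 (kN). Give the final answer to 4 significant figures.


F = 24011.7570 * 1.9030 / 25.8540 / 1000
F = 1.767 kN


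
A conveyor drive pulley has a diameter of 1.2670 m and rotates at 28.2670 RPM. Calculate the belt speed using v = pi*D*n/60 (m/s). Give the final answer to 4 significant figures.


v = pi * 1.2670 * 28.2670 / 60
v = 1.875 m/s


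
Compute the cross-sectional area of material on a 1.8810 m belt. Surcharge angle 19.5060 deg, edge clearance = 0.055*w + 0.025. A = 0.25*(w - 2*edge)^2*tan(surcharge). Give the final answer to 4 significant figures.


edge = 0.055*1.8810 + 0.025 = 0.128455 m
ew = 1.8810 - 2*0.128455 = 1.62409 m
A = 0.25 * 1.62409^2 * tan(19.5060 deg)
A = 0.2336 m^2


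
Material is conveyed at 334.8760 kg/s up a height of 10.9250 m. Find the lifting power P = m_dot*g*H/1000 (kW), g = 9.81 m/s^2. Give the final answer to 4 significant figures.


P = 334.8760 * 9.81 * 10.9250 / 1000
P = 35.89 kW


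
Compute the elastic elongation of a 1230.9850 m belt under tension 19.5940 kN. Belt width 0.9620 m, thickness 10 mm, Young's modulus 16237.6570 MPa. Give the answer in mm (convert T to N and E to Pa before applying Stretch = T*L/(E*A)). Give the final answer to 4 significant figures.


A = 0.9620 * 0.01 = 0.00962 m^2
Stretch = 19.5940*1000 * 1230.9850 / (16237.6570e6 * 0.00962) * 1000
Stretch = 154.4 mm


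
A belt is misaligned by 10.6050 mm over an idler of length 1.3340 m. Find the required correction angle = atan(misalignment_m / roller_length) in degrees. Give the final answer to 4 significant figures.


misalign_m = 10.6050 / 1000 = 0.010605 m
angle = atan(0.010605 / 1.3340)
angle = 0.4555 deg


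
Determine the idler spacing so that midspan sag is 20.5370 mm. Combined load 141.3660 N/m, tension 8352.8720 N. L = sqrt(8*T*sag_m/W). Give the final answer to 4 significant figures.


sag = 20.5370/1000 = 0.020537 m
L = sqrt(8 * 8352.8720 * 0.020537 / 141.3660)
L = 3.116 m


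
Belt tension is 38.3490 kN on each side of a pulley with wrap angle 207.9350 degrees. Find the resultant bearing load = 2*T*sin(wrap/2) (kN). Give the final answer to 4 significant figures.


F = 2 * 38.3490 * sin(207.9350/2 deg)
F = 74.43 kN


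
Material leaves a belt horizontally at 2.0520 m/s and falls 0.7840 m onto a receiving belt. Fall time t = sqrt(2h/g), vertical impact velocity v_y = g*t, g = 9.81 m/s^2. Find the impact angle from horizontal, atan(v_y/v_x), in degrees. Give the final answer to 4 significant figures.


t = sqrt(2*0.7840/9.81) = 0.399796 s
v_y = 9.81 * 0.399796 = 3.922 m/s
angle = atan(3.922 / 2.0520) = 62.38 deg


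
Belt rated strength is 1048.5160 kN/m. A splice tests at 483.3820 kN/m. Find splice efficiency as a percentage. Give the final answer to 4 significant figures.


Eff = 483.3820 / 1048.5160 * 100
Eff = 46.10 %


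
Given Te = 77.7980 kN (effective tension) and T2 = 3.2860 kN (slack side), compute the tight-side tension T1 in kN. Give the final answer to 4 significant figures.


T1 = Te + T2 = 77.7980 + 3.2860
T1 = 81.08 kN


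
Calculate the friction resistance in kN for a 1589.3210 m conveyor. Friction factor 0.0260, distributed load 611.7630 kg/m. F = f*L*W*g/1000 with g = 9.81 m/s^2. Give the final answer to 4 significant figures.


F = 0.0260 * 1589.3210 * 611.7630 * 9.81 / 1000
F = 248.0 kN


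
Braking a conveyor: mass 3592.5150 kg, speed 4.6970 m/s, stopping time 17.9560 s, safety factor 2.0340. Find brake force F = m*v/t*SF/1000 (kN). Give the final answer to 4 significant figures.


F = 3592.5150 * 4.6970 / 17.9560 * 2.0340 / 1000
F = 1.911 kN


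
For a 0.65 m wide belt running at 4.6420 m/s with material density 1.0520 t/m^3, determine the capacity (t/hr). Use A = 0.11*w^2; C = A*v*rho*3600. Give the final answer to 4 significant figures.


A = 0.11 * 0.65^2 = 0.046475 m^2
C = 0.046475 * 4.6420 * 1.0520 * 3600
C = 817.0 t/hr


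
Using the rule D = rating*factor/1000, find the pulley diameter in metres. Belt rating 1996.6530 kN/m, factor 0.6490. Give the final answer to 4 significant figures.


D = 1996.6530 * 0.6490 / 1000
D = 1.296 m


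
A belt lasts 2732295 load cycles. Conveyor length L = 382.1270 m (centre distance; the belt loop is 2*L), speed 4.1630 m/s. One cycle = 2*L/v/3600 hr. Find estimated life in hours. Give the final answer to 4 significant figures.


cycle_time = 2 * 382.1270 / 4.1630 / 3600 = 0.0509951 hr
life = 2732295 * 0.0509951 = 139300 hours


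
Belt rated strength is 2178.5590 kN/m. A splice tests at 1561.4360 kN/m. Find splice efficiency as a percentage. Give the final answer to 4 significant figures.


Eff = 1561.4360 / 2178.5590 * 100
Eff = 71.67 %


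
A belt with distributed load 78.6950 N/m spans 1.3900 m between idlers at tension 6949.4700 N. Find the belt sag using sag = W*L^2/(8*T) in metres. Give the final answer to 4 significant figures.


sag = 78.6950 * 1.3900^2 / (8 * 6949.4700)
sag = 0.002735 m


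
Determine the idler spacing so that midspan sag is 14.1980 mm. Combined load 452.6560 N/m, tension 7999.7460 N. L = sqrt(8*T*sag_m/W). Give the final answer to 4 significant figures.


sag = 14.1980/1000 = 0.014198 m
L = sqrt(8 * 7999.7460 * 0.014198 / 452.6560)
L = 1.417 m


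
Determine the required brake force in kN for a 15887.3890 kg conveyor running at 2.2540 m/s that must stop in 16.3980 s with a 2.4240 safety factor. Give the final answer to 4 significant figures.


F = 15887.3890 * 2.2540 / 16.3980 * 2.4240 / 1000
F = 5.294 kN


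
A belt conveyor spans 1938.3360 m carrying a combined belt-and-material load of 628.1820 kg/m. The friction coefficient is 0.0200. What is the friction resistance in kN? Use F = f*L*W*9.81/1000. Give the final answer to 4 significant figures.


F = 0.0200 * 1938.3360 * 628.1820 * 9.81 / 1000
F = 238.9 kN


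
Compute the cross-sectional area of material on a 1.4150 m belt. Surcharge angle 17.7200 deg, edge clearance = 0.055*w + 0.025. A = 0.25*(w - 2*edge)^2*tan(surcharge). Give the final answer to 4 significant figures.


edge = 0.055*1.4150 + 0.025 = 0.102825 m
ew = 1.4150 - 2*0.102825 = 1.20935 m
A = 0.25 * 1.20935^2 * tan(17.7200 deg)
A = 0.1168 m^2


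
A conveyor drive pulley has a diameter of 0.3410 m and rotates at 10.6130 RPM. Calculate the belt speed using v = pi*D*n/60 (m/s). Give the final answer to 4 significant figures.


v = pi * 0.3410 * 10.6130 / 60
v = 0.1895 m/s


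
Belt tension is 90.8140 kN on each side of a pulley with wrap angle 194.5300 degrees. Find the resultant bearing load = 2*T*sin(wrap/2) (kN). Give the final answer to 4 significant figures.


F = 2 * 90.8140 * sin(194.5300/2 deg)
F = 180.2 kN


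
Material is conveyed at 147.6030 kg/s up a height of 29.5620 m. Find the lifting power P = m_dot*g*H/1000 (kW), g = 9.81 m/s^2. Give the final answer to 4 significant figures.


P = 147.6030 * 9.81 * 29.5620 / 1000
P = 42.81 kW


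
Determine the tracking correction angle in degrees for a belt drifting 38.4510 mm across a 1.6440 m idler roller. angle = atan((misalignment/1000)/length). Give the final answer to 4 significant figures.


misalign_m = 38.4510 / 1000 = 0.038451 m
angle = atan(0.038451 / 1.6440)
angle = 1.340 deg


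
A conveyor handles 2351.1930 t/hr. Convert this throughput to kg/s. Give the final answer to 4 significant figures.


m_dot = 2351.1930 * 1000 / 3600
m_dot = 653.1 kg/s


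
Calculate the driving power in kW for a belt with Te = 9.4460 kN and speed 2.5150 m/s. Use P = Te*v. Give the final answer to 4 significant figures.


P = Te * v = 9.4460 * 2.5150
P = 23.76 kW


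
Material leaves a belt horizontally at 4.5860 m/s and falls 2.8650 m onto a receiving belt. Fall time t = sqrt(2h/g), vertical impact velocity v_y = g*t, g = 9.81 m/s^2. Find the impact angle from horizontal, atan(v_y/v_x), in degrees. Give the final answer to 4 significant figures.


t = sqrt(2*2.8650/9.81) = 0.764263 s
v_y = 9.81 * 0.764263 = 7.49742 m/s
angle = atan(7.49742 / 4.5860) = 58.55 deg


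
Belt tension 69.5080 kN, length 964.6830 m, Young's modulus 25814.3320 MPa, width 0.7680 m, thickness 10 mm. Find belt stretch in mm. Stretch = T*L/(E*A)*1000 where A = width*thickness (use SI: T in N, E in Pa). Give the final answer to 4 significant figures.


A = 0.7680 * 0.01 = 0.00768 m^2
Stretch = 69.5080*1000 * 964.6830 / (25814.3320e6 * 0.00768) * 1000
Stretch = 338.2 mm


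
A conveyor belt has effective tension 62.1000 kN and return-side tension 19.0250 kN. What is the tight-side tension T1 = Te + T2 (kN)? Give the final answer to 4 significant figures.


T1 = Te + T2 = 62.1000 + 19.0250
T1 = 81.12 kN


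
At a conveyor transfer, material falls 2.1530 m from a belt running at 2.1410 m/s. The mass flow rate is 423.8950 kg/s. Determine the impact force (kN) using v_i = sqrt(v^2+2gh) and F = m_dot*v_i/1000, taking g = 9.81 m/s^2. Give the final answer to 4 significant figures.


v_i = sqrt(2.1410^2 + 2*9.81*2.1530) = 6.84293 m/s
F = 423.8950 * 6.84293 / 1000
F = 2.901 kN


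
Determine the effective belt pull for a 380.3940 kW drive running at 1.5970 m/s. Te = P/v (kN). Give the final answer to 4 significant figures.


Te = P / v = 380.3940 / 1.5970
Te = 238.2 kN


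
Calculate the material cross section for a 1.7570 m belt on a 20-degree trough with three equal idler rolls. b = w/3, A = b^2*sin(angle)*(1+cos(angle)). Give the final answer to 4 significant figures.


b = 1.7570/3 = 0.585667 m
A = 0.585667^2 * sin(20 deg) * (1 + cos(20 deg))
A = 0.2276 m^2


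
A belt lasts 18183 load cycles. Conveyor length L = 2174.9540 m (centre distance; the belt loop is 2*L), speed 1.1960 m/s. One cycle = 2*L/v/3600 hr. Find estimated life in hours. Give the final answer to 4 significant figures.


cycle_time = 2 * 2174.9540 / 1.1960 / 3600 = 1.01029 hr
life = 18183 * 1.01029 = 18370 hours


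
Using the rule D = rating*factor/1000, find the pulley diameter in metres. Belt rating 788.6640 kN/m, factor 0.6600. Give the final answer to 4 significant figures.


D = 788.6640 * 0.6600 / 1000
D = 0.5205 m


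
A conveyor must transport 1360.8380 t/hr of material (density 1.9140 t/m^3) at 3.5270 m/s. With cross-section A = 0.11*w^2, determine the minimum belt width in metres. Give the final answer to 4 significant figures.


A_req = 1360.8380 / (3.5270 * 1.9140 * 3600) = 0.0559959 m^2
w = sqrt(0.0559959 / 0.11)
w = 0.7135 m


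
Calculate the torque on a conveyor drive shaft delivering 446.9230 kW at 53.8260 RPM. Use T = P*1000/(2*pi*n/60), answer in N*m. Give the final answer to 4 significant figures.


omega = 2*pi*53.8260/60 = 5.63665 rad/s
T = 446.9230*1000 / 5.63665
T = 79290 N*m


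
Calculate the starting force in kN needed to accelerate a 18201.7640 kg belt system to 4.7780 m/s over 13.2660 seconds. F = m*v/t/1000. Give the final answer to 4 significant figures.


F = 18201.7640 * 4.7780 / 13.2660 / 1000
F = 6.556 kN


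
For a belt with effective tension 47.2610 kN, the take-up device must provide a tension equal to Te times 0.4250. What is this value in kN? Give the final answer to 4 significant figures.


T_tu = 47.2610 * 0.4250
T_tu = 20.09 kN


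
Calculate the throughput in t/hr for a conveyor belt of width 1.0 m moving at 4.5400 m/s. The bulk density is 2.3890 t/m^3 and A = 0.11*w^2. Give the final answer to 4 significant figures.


A = 0.11 * 1.0^2 = 0.11 m^2
C = 0.11 * 4.5400 * 2.3890 * 3600
C = 4295 t/hr


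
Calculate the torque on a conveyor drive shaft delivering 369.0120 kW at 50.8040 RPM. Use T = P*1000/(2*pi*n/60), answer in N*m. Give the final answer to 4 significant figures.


omega = 2*pi*50.8040/60 = 5.32018 rad/s
T = 369.0120*1000 / 5.32018
T = 69360 N*m


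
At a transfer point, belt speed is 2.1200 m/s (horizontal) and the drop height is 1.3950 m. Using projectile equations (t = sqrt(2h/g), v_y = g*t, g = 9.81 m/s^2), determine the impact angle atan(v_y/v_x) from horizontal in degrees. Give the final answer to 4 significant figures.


t = sqrt(2*1.3950/9.81) = 0.533295 s
v_y = 9.81 * 0.533295 = 5.23162 m/s
angle = atan(5.23162 / 2.1200) = 67.94 deg


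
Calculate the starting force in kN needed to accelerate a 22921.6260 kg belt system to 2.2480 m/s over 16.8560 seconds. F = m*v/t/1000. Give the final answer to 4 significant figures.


F = 22921.6260 * 2.2480 / 16.8560 / 1000
F = 3.057 kN


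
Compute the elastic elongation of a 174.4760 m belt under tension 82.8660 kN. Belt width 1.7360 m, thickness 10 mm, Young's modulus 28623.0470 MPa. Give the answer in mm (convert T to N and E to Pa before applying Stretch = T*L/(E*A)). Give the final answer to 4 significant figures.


A = 1.7360 * 0.01 = 0.01736 m^2
Stretch = 82.8660*1000 * 174.4760 / (28623.0470e6 * 0.01736) * 1000
Stretch = 29.10 mm


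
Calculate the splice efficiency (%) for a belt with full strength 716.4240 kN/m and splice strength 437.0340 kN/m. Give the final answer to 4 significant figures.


Eff = 437.0340 / 716.4240 * 100
Eff = 61.00 %


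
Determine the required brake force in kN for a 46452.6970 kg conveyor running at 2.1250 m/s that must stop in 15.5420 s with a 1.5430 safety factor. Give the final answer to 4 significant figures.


F = 46452.6970 * 2.1250 / 15.5420 * 1.5430 / 1000
F = 9.800 kN


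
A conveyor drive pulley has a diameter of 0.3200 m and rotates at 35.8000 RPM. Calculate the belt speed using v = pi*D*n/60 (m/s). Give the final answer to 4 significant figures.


v = pi * 0.3200 * 35.8000 / 60
v = 0.5998 m/s


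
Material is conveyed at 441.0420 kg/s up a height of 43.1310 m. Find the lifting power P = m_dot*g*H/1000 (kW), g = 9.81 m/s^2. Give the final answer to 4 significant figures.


P = 441.0420 * 9.81 * 43.1310 / 1000
P = 186.6 kW


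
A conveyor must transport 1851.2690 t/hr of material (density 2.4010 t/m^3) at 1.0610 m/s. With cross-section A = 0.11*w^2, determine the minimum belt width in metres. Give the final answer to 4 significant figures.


A_req = 1851.2690 / (1.0610 * 2.4010 * 3600) = 0.201864 m^2
w = sqrt(0.201864 / 0.11)
w = 1.355 m


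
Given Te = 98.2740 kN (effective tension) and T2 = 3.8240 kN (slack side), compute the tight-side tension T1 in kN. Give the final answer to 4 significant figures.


T1 = Te + T2 = 98.2740 + 3.8240
T1 = 102.1 kN


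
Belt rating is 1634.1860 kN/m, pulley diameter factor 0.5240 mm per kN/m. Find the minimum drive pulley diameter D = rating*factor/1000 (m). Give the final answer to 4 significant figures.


D = 1634.1860 * 0.5240 / 1000
D = 0.8563 m


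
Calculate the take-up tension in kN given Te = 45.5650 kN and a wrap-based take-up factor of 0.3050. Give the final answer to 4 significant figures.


T_tu = 45.5650 * 0.3050
T_tu = 13.90 kN


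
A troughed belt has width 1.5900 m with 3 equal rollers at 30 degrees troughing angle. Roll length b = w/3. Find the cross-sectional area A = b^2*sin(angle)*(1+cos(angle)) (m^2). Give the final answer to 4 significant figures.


b = 1.5900/3 = 0.53 m
A = 0.53^2 * sin(30 deg) * (1 + cos(30 deg))
A = 0.2621 m^2
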